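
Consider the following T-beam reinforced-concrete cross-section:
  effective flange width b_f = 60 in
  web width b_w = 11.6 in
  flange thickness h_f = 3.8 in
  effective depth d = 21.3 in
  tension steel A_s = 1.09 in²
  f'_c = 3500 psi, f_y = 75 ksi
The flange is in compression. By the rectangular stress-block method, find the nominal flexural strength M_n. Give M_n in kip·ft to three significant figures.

M_n ≈ 144 kip·ft

Tension: T = A_s f_y = 1.09 × 75 = 81.75 kips.
Try a within the flange: a = T/(0.85 f'_c b_f) = 81.75/(0.85 × 3.5 × 60) = 0.458 in.
Since a = 0.458 ≤ h_f = 3.8 in, the stress block lies entirely in the flange; analyse as a rectangular beam of width b_f.
M_n = T(d − a/2) = 81.75 × (21.3 − 0.229) = 1722.6 kip·in.
M_n = 1722.6/12 = 143.55 kip·ft.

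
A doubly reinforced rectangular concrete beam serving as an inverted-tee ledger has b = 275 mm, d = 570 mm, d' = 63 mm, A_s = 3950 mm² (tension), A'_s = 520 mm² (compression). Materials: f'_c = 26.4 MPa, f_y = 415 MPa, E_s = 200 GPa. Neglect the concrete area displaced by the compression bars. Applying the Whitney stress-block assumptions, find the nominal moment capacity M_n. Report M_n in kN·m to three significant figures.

M_n ≈ 757 kN·m

Assume both tension and compression steel yield.
Net tension couple steel: A_s − A'_s = 3430 mm².
a = (A_s − A'_s) f_y / (0.85 f'_c b) = 1423450/(0.85 × 26.4 × 275) = 230.67 mm.
c = a/β₁ = 230.67/0.85 = 271.38 mm; ε'_s = 0.003(c − d')/c = 0.0023 ≥ f_y/E_s = 0.0021, so compression steel does yield.
M_n = (A_s − A'_s) f_y (d − a/2) + A'_s f_y (d − d') = [1423450 × (570 − 115.335) + 215800 × (570 − 63)] × 10⁻⁶ = 647.19 + 109.41 = 756.60 kN·m.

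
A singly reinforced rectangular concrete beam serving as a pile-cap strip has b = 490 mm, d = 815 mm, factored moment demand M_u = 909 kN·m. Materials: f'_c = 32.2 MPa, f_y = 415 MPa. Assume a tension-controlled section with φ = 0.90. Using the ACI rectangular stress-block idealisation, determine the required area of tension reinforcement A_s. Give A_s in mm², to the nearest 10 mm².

A_s ≈ 3180 mm²

M_n = M_u/φ = 909/0.90 = 1010 kN·m.
With M_n = 0.85 f'_c a b (d − a/2), solve the quadratic for a:
a = d − √(d² − 2M_n/(0.85 f'_c b)) = 815 − √(815² − 2 × 1010×10⁶/(0.85 × 32.2 × 490)) = 98.34 mm.
A_s = 0.85 f'_c a b / f_y = 0.85 × 32.2 × 98.34 × 490 / 415 = 3178.0 mm².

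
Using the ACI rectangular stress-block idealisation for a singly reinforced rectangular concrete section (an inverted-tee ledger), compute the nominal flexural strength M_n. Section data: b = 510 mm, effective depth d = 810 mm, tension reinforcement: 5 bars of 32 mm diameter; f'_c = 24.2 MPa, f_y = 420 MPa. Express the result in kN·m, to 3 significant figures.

M_n ≈ 1230 kN·m

A_s = 5 × 804 = 4020 mm².
T = A_s f_y = 4020 × 420 = 1688400 N = 1688.4 kN.
From C = T: a = T/(0.85 f'_c b) = 1688400/(0.85 × 24.2 × 510) = 160.94 mm.
M_n = T(d − a/2) = 1688.4 kN × (810 − 80.47) mm = 1231.74 kN·m.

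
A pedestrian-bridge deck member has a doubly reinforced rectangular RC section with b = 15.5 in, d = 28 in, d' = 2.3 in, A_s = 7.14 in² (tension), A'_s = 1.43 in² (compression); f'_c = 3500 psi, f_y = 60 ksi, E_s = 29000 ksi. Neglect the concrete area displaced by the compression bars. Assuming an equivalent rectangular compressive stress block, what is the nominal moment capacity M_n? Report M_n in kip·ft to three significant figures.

M_n ≈ 877 kip·ft

Assume both steels yield.
a = (A_s − A'_s) f_y/(0.85 f'_c b) = (7.14 − 1.43) × 60/(0.85 × 3.5 × 15.5) = 7.430 in.
c = a/β₁ = 7.430/0.85 = 8.741 in; ε'_s = 0.003(c − d')/c = 0.0022 ≥ ε_y = 0.0021, so the compression steel yields.
M_n = (A_s − A'_s) f_y (d − a/2) + A'_s f_y (d − d') = 342.6 × (28 − 3.715) + 85.8 × (28 − 2.3) = 8320.0 + 2205.1 = 10525.1 kip·in = 10525.1/12 = 877.09 kip·ft.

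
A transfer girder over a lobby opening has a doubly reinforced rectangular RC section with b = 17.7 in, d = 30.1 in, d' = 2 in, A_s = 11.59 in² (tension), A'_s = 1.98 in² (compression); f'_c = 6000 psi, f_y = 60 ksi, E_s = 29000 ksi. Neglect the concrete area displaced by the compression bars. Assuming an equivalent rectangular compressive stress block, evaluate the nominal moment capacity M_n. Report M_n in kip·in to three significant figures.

Assume both steels yield.
a = (A_s − A'_s) f_y/(0.85 f'_c b) = (11.59 − 1.98) × 60/(0.85 × 6 × 17.7) = 6.388 in.
c = a/β₁ = 6.388/0.75 = 8.517 in; ε'_s = 0.003(c − d')/c = 0.0023 ≥ ε_y = 0.0021, so the compression steel yields.
M_n = (A_s − A'_s) f_y (d − a/2) + A'_s f_y (d − d') = 576.6 × (30.1 − 3.194) + 118.8 × (30.1 − 2) = 15514.0 + 3338.3 = 18852.3 kip·in.

M_n ≈ 18900 kip·in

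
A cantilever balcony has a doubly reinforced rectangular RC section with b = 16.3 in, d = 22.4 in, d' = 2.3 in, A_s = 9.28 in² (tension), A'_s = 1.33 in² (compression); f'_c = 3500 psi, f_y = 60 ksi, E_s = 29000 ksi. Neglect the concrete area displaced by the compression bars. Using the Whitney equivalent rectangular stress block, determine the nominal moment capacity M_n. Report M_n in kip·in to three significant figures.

M_n ≈ 9940 kip·in

Assume both steels yield.
a = (A_s − A'_s) f_y/(0.85 f'_c b) = (9.28 − 1.33) × 60/(0.85 × 3.5 × 16.3) = 9.837 in.
c = a/β₁ = 9.837/0.85 = 11.573 in; ε'_s = 0.003(c − d')/c = 0.0024 ≥ ε_y = 0.0021, so the compression steel yields.
M_n = (A_s − A'_s) f_y (d − a/2) + A'_s f_y (d − d') = 477 × (22.4 − 4.9185) + 79.8 × (22.4 − 2.3) = 8338.7 + 1604.0 = 9942.7 kip·in.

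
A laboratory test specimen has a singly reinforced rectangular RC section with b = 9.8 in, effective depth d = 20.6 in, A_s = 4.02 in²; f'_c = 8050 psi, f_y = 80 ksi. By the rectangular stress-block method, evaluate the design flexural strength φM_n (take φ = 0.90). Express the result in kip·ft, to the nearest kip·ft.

T = A_s f_y = 4.02 × 80 = 321.6 kips.
a = T/(0.85 f'_c b) = 321.6/(0.85 × 8.05 × 9.8) = 4.796 in.
M_n = T(d − a/2) = 321.6 × (20.6 − 2.398) = 5853.8 kip·in = 5853.8/12 = 487.82 kip·ft.
φM_n = 0.90 × 487.82 = 439.04 kip·ft.

φM_n ≈ 439 kip·ft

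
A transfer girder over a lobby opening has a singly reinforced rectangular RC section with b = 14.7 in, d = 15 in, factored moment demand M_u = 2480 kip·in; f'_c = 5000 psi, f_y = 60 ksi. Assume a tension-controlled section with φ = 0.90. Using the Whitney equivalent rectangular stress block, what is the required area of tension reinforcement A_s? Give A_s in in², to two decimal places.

M_n = M_u/φ = 2480/0.90 = 2755.56 kip·in.
From M_n = 0.85 f'_c a b (d − a/2):
a = d − √(d² − 2M_n/(0.85 f'_c b)) = 15 − √(15² − 2 × 2755.56/(0.85 × 5 × 14.7)) = 3.304 in.
A_s = 0.85 f'_c a b / f_y = 0.85 × 5 × 3.304 × 14.7 / 60 = 3.440 in².

A_s ≈ 3.44 in²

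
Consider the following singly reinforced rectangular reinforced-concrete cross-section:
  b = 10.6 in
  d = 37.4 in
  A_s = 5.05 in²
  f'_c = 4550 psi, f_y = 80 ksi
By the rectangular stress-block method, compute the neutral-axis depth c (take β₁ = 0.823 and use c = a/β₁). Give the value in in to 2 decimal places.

c ≈ 11.97 in

T = A_s f_y = 5.05 × 80 = 404 kips.
a = T/(0.85 f'_c b) = 404/(0.85 × 4.55 × 10.6) = 9.8547 in.
With β₁ = 0.823, c = a/β₁ = 9.8547/0.823 = 11.97 in.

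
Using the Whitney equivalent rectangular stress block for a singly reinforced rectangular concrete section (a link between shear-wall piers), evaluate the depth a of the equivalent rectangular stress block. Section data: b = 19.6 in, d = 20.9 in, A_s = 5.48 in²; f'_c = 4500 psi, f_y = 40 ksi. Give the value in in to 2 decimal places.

T = A_s f_y = 5.48 × 40 = 219.2 kips.
a = T/(0.85 f'_c b) = 219.2/(0.85 × 4.5 × 19.6) = 2.92 in.

a ≈ 2.92 in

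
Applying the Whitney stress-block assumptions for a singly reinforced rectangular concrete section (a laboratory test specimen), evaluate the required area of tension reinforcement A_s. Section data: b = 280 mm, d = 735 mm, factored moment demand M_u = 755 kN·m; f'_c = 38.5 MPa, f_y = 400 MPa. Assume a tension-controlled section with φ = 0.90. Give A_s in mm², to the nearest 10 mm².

A_s ≈ 3150 mm²

M_n = M_u/φ = 755/0.90 = 838.889 kN·m.
With M_n = 0.85 f'_c a b (d − a/2), solve the quadratic for a:
a = d − √(d² − 2M_n/(0.85 f'_c b)) = 735 − √(735² − 2 × 838.889×10⁶/(0.85 × 38.5 × 280)) = 137.40 mm.
A_s = 0.85 f'_c a b / f_y = 0.85 × 38.5 × 137.40 × 280 / 400 = 3147.5 mm².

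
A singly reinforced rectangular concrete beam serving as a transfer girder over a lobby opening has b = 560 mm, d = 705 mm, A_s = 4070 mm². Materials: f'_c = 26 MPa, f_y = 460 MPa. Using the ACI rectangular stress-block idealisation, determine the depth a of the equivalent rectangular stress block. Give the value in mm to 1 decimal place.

a ≈ 151.3 mm

T = A_s f_y = 4070 × 460 = 1872200 N = 1872.2 kN.
Setting C = 0.85 f'_c a b equal to T: a = 1872200/(0.85 × 26 × 560) = 151.3 mm.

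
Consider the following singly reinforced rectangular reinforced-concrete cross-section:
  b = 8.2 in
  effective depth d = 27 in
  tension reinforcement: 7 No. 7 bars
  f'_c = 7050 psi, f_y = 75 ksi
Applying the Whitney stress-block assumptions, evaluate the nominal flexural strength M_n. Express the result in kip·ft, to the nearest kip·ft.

M_n ≈ 625 kip·ft

A_s = 7 × 0.6 = 4.2 in².
T = A_s f_y = 4.2 × 75 = 315 kips.
a = T/(0.85 f'_c b) = 315/(0.85 × 7.05 × 8.2) = 6.410 in.
M_n = T(d − a/2) = 315 × (27 − 3.205) = 7495.4 kip·in = 7495.4/12 = 624.62 kip·ft.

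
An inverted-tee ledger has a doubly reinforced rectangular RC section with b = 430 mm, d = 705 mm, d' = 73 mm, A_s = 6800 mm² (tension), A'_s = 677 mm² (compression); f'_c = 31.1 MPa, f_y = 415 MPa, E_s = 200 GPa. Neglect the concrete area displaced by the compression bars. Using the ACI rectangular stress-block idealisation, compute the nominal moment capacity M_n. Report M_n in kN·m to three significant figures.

Assume both tension and compression steel yield.
Net tension couple steel: A_s − A'_s = 6123 mm².
a = (A_s − A'_s) f_y / (0.85 f'_c b) = 2541045/(0.85 × 31.1 × 430) = 223.54 mm.
c = a/β₁ = 223.54/0.828 = 269.98 mm; ε'_s = 0.003(c − d')/c = 0.0022 ≥ f_y/E_s = 0.0021, so compression steel does yield.
M_n = (A_s − A'_s) f_y (d − a/2) + A'_s f_y (d − d') = [2541045 × (705 − 111.77) + 280955 × (705 − 73)] × 10⁻⁶ = 1507.42 + 177.56 = 1684.98 kN·m.

M_n ≈ 1680 kN·m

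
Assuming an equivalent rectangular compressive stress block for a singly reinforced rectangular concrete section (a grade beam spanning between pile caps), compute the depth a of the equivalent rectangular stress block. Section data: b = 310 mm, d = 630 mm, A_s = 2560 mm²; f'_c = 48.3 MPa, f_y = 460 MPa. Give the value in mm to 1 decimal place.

T = A_s f_y = 2560 × 460 = 1177600 N = 1177.6 kN.
Setting C = 0.85 f'_c a b equal to T: a = 1177600/(0.85 × 48.3 × 310) = 92.5 mm.

a ≈ 92.5 mm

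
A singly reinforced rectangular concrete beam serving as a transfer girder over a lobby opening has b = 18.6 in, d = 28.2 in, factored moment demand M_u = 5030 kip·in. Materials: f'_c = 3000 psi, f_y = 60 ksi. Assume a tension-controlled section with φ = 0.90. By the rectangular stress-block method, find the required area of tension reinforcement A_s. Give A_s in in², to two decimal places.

A_s ≈ 3.59 in²

M_n = M_u/φ = 5030/0.90 = 5588.89 kip·in.
From M_n = 0.85 f'_c a b (d − a/2):
a = d − √(d² − 2M_n/(0.85 f'_c b)) = 28.2 − √(28.2² − 2 × 5588.89/(0.85 × 3 × 18.6)) = 4.545 in.
A_s = 0.85 f'_c a b / f_y = 0.85 × 3 × 4.545 × 18.6 / 60 = 3.593 in².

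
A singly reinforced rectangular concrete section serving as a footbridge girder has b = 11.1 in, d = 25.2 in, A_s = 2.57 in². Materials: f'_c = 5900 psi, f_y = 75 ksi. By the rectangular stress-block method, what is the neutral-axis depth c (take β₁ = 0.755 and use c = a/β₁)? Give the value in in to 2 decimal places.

T = A_s f_y = 2.57 × 75 = 192.75 kips.
a = T/(0.85 f'_c b) = 192.75/(0.85 × 5.9 × 11.1) = 3.4626 in.
With β₁ = 0.755, c = a/β₁ = 3.4626/0.755 = 4.59 in.

c ≈ 4.59 in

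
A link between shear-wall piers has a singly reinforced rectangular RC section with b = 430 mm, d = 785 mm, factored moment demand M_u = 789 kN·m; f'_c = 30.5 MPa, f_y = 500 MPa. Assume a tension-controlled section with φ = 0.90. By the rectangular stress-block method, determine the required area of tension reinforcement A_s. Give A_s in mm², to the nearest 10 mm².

A_s ≈ 2400 mm²

M_n = M_u/φ = 789/0.90 = 876.667 kN·m.
With M_n = 0.85 f'_c a b (d − a/2), solve the quadratic for a:
a = d − √(d² − 2M_n/(0.85 f'_c b)) = 785 − √(785² − 2 × 876.667×10⁶/(0.85 × 30.5 × 430)) = 107.55 mm.
A_s = 0.85 f'_c a b / f_y = 0.85 × 30.5 × 107.55 × 430 / 500 = 2397.9 mm².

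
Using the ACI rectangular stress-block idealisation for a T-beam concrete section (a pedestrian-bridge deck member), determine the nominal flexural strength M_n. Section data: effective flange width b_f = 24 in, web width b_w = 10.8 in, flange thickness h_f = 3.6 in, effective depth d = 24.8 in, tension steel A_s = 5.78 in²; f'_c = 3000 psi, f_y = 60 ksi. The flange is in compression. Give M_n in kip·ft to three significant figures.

Tension: T = A_s f_y = 5.78 × 60 = 346.8 kips.
Try a within the flange: a = T/(0.85 f'_c b_f) = 346.8/(0.85 × 3 × 24) = 5.667 in.
a = 5.667 > h_f = 3.6 in: the block extends into the web. Split into flange-overhang and web parts.
C_f = 0.85 f'_c (b_f − b_w) h_f = 0.85 × 3 × (24 − 10.8) × 3.6 = 121.2 kips.
Remaining web compression depth: a_w = (T − C_f)/(0.85 f'_c b_w) = (346.8 − 121.2)/(0.85 × 3 × 10.8) = 8.192 in.
M_n = C_f(d − h_f/2) + (T − C_f)(d − a_w/2) = 121.2 × (24.8 − 1.8) + 225.6 × (24.8 − 4.096) = 2787.6 + 4670.8 = 7458.4 kip·in.
M_n = 7458.4/12 = 621.53 kip·ft.

M_n ≈ 622 kip·ft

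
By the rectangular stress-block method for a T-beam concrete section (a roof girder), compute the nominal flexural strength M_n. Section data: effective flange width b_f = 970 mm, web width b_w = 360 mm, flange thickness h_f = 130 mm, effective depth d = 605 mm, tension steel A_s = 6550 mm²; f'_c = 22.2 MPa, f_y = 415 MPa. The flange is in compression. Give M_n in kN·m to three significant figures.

Tension: T = A_s f_y = 6550 × 415 = 2718250 N.
Try a within the flange: a = T/(0.85 f'_c b_f) = 2718250/(0.85 × 22.2 × 970) = 148.51 mm.
a = 148.51 > h_f = 130 mm: the block extends into the web. Split into flange-overhang and web parts.
C_f = 0.85 f'_c (b_f − b_w) h_f = 0.85 × 22.2 × (970 − 360) × 130 = 1496391 N.
Remaining web compression depth: a_w = (T − C_f)/(0.85 f'_c b_w) = (2718250 − 1496391)/(0.85 × 22.2 × 360) = 179.87 mm.
M_n = C_f(d − h_f/2) + (T − C_f)(d − a_w/2) = 1496391 × (605 − 65) + 1221859 × (605 − 89.935) = 808.05 + 629.34 = 1437.39 × 10⁶ N·mm.
M_n = 1437.39 kN·m.

M_n ≈ 1440 kN·m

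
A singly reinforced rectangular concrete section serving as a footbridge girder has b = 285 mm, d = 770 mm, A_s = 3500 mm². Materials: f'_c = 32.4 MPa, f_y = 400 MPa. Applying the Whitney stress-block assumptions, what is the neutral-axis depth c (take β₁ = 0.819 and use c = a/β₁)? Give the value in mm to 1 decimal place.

T = A_s f_y = 3500 × 400 = 1400000 N = 1400 kN.
Setting C = 0.85 f'_c a b equal to T: a = 1400000/(0.85 × 32.4 × 285) = 178.369 mm.
With β₁ = 0.819, c = a/β₁ = 178.369/0.819 = 217.8 mm.

c ≈ 217.8 mm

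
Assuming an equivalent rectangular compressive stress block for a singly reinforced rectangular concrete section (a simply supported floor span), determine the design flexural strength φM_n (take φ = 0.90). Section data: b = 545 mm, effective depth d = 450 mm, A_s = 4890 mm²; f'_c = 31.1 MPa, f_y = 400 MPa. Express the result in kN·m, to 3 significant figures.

T = A_s f_y = 4890 × 400 = 1956000 N = 1956 kN.
From C = T: a = T/(0.85 f'_c b) = 1956000/(0.85 × 31.1 × 545) = 135.77 mm.
M_n = T(d − a/2) = 1956 kN × (450 − 67.885) mm = 747.42 kN·m.
φM_n = 0.90 × 747.42 = 672.68 kN·m.

φM_n ≈ 673 kN·m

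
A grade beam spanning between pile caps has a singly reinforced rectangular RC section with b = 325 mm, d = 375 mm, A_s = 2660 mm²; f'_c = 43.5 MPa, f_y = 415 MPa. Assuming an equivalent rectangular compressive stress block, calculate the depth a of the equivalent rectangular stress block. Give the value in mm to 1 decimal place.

T = A_s f_y = 2660 × 415 = 1103900 N = 1103.9 kN.
Setting C = 0.85 f'_c a b equal to T: a = 1103900/(0.85 × 43.5 × 325) = 91.9 mm.

a ≈ 91.9 mm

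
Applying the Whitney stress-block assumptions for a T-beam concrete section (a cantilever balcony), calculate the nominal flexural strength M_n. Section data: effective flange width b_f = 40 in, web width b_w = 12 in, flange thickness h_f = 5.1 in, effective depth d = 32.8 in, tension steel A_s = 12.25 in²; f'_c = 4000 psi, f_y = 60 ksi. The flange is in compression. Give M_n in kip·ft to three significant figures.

M_n ≈ 1840 kip·ft

Tension: T = A_s f_y = 12.25 × 60 = 735 kips.
Try a within the flange: a = T/(0.85 f'_c b_f) = 735/(0.85 × 4 × 40) = 5.404 in.
a = 5.404 > h_f = 5.1 in: the block extends into the web. Split into flange-overhang and web parts.
C_f = 0.85 f'_c (b_f − b_w) h_f = 0.85 × 4 × (40 − 12) × 5.1 = 485.5 kips.
Remaining web compression depth: a_w = (T − C_f)/(0.85 f'_c b_w) = (735 − 485.5)/(0.85 × 4 × 12) = 6.115 in.
M_n = C_f(d − h_f/2) + (T − C_f)(d − a_w/2) = 485.5 × (32.8 − 2.55) + 249.5 × (32.8 − 3.0575) = 14686.4 + 7420.8 = 22107.2 kip·in.
M_n = 22107.2/12 = 1842.27 kip·ft.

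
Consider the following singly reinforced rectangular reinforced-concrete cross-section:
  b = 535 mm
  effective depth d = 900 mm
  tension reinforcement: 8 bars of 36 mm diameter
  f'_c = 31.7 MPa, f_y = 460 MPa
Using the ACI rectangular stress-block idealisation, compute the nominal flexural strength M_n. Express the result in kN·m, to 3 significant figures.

M_n ≈ 2880 kN·m

A_s = 8 × 1018 = 8144 mm².
T = A_s f_y = 8144 × 460 = 3746240 N = 3746.24 kN.
From C = T: a = T/(0.85 f'_c b) = 3746240/(0.85 × 31.7 × 535) = 259.87 mm.
M_n = T(d − a/2) = 3746.24 kN × (900 − 129.935) mm = 2884.85 kN·m.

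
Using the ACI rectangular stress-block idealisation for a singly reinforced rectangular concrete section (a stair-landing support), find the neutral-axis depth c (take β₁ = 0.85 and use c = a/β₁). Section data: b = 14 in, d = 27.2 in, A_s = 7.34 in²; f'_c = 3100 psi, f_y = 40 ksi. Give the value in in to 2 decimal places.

c ≈ 9.36 in

T = A_s f_y = 7.34 × 40 = 293.6 kips.
a = T/(0.85 f'_c b) = 293.6/(0.85 × 3.1 × 14) = 7.9588 in.
With β₁ = 0.85, c = a/β₁ = 7.9588/0.85 = 9.36 in.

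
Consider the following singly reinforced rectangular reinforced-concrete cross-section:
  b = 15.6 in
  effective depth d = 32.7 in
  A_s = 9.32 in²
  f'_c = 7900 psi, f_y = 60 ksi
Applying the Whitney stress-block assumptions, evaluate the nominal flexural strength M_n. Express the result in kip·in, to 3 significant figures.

T = A_s f_y = 9.32 × 60 = 559.2 kips.
a = T/(0.85 f'_c b) = 559.2/(0.85 × 7.9 × 15.6) = 5.338 in.
M_n = T(d − a/2) = 559.2 × (32.7 − 2.669) = 16793.3 kip·in.

M_n ≈ 16800 kip·in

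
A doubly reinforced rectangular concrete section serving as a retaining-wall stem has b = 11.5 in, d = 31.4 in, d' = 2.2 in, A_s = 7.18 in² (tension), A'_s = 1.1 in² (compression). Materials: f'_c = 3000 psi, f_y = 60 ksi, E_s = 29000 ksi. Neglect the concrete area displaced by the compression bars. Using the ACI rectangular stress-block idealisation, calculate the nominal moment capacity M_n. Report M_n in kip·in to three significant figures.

M_n ≈ 11100 kip·in

Assume both steels yield.
a = (A_s − A'_s) f_y/(0.85 f'_c b) = (7.18 − 1.1) × 60/(0.85 × 3 × 11.5) = 12.440 in.
c = a/β₁ = 12.440/0.85 = 14.635 in; ε'_s = 0.003(c − d')/c = 0.0025 ≥ ε_y = 0.0021, so the compression steel yields.
M_n = (A_s − A'_s) f_y (d − a/2) + A'_s f_y (d − d') = 364.8 × (31.4 − 6.22) + 66 × (31.4 − 2.2) = 9185.7 + 1927.2 = 11112.9 kip·in.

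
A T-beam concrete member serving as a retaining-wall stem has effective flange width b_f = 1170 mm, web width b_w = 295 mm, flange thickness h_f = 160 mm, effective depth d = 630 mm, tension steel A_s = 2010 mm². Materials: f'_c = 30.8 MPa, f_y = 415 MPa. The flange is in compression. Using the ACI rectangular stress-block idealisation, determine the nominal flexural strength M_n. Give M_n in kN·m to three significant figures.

M_n ≈ 514 kN·m

Tension: T = A_s f_y = 2010 × 415 = 834150 N.
Try a within the flange: a = T/(0.85 f'_c b_f) = 834150/(0.85 × 30.8 × 1170) = 27.23 mm.
Since a = 27.23 ≤ h_f = 160 mm, the stress block lies entirely in the flange; analyse as a rectangular beam of width b_f.
M_n = T(d − a/2) = 834150 × (630 − 13.615) = 514.16 × 10⁶ N·mm.
M_n = 514.16 kN·m.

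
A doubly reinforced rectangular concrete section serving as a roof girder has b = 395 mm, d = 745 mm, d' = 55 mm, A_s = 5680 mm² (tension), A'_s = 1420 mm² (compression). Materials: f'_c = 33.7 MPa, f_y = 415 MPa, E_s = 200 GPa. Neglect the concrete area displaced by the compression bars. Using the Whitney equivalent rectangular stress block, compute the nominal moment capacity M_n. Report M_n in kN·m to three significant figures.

Assume both tension and compression steel yield.
Net tension couple steel: A_s − A'_s = 4260 mm².
a = (A_s − A'_s) f_y / (0.85 f'_c b) = 1767900/(0.85 × 33.7 × 395) = 156.25 mm.
c = a/β₁ = 156.25/0.809 = 193.14 mm; ε'_s = 0.003(c − d')/c = 0.0021 ≥ f_y/E_s = 0.0021, so compression steel does yield.
M_n = (A_s − A'_s) f_y (d − a/2) + A'_s f_y (d − d') = [1767900 × (745 − 78.125) + 589300 × (745 − 55)] × 10⁻⁶ = 1178.97 + 406.62 = 1585.59 kN·m.

M_n ≈ 1590 kN·m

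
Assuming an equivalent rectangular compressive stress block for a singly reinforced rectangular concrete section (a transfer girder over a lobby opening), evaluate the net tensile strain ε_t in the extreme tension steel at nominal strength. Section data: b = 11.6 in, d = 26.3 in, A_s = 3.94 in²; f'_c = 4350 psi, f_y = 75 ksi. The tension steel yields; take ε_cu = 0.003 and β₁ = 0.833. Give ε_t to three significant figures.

a = A_s f_y/(0.85 f'_c b) = 6.890 in.
β₁ = 0.833, so c = a/β₁ = 6.890/0.833 = 8.271 in.
From the linear strain diagram with ε_cu = 0.003: ε_t = 0.003 (d − c)/c = 0.003 × (26.3 − 8.271)/8.271 = 0.00654.
Since ε_t ≥ 0.005, the section is tension-controlled.

ε_t ≈ 0.00654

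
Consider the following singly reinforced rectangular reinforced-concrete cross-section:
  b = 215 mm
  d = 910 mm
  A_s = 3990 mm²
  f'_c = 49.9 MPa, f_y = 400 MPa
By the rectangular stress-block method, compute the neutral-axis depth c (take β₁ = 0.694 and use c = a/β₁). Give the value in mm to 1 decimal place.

c ≈ 252.2 mm

T = A_s f_y = 3990 × 400 = 1596000 N = 1596 kN.
Setting C = 0.85 f'_c a b equal to T: a = 1596000/(0.85 × 49.9 × 215) = 175.015 mm.
With β₁ = 0.694, c = a/β₁ = 175.015/0.694 = 252.2 mm.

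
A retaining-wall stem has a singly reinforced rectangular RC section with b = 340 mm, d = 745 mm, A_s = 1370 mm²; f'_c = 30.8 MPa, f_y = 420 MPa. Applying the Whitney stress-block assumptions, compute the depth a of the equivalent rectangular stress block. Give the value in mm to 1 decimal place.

T = A_s f_y = 1370 × 420 = 575400 N = 575.4 kN.
Setting C = 0.85 f'_c a b equal to T: a = 575400/(0.85 × 30.8 × 340) = 64.6 mm.

a ≈ 64.6 mm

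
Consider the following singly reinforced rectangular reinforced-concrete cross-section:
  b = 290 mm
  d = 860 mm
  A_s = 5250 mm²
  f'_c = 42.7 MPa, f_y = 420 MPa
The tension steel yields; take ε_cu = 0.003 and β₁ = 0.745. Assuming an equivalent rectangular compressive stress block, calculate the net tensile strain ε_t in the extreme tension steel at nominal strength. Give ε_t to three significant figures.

a = A_s f_y/(0.85 f'_c b) = 209.49 mm.
β₁ = 0.745, so c = a/β₁ = 209.49/0.745 = 281.19 mm.
From the linear strain diagram with ε_cu = 0.003: ε_t = 0.003 (d − c)/c = 0.003 × (860 − 281.19)/281.19 = 0.00618.
Since ε_t ≥ 0.005, the section is tension-controlled.

ε_t ≈ 0.00618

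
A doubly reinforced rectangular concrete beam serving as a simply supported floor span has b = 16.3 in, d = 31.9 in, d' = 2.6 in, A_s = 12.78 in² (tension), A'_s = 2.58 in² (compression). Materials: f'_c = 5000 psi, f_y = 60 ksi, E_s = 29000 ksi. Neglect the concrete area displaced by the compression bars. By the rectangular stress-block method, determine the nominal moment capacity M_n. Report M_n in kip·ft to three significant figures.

M_n ≈ 1780 kip·ft

Assume both steels yield.
a = (A_s − A'_s) f_y/(0.85 f'_c b) = (12.78 − 2.58) × 60/(0.85 × 5 × 16.3) = 8.834 in.
c = a/β₁ = 8.834/0.8 = 11.043 in; ε'_s = 0.003(c − d')/c = 0.0023 ≥ ε_y = 0.0021, so the compression steel yields.
M_n = (A_s − A'_s) f_y (d − a/2) + A'_s f_y (d − d') = 612 × (31.9 − 4.417) + 154.8 × (31.9 − 2.6) = 16819.6 + 4535.6 = 21355.2 kip·in = 21355.2/12 = 1779.60 kip·ft.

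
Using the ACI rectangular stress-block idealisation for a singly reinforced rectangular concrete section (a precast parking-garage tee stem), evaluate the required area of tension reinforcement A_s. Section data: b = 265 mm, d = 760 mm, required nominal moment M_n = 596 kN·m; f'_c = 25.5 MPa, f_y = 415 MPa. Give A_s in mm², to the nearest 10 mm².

With M_n = 0.85 f'_c a b (d − a/2), solve the quadratic for a:
a = d − √(d² − 2M_n/(0.85 f'_c b)) = 760 − √(760² − 2 × 596×10⁶/(0.85 × 25.5 × 265)) = 151.66 mm.
A_s = 0.85 f'_c a b / f_y = 0.85 × 25.5 × 151.66 × 265 / 415 = 2099.1 mm².

A_s ≈ 2100 mm²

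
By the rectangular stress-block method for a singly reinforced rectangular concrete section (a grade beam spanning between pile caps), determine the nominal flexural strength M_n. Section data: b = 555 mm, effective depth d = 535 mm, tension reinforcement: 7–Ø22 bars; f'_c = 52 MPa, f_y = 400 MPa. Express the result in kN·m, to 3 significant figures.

M_n ≈ 546 kN·m

A_s = 7 × 380 = 2660 mm².
T = A_s f_y = 2660 × 400 = 1064000 N = 1064 kN.
From C = T: a = T/(0.85 f'_c b) = 1064000/(0.85 × 52 × 555) = 43.37 mm.
M_n = T(d − a/2) = 1064 kN × (535 − 21.685) mm = 546.17 kN·m.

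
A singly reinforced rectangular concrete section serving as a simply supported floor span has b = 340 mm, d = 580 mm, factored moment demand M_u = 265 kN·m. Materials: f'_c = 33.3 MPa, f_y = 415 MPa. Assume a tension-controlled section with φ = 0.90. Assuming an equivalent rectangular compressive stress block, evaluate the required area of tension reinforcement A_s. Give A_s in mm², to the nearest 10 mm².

A_s ≈ 1280 mm²

M_n = M_u/φ = 265/0.90 = 294.444 kN·m.
With M_n = 0.85 f'_c a b (d − a/2), solve the quadratic for a:
a = d − √(d² − 2M_n/(0.85 f'_c b)) = 580 − √(580² − 2 × 294.444×10⁶/(0.85 × 33.3 × 340)) = 55.40 mm.
A_s = 0.85 f'_c a b / f_y = 0.85 × 33.3 × 55.40 × 340 / 415 = 1284.7 mm².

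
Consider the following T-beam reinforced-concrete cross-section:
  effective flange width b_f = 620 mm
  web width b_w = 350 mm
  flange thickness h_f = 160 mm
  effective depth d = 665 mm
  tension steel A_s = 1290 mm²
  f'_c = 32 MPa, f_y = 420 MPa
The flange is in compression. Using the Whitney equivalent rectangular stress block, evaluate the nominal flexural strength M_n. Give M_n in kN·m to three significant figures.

M_n ≈ 352 kN·m

Tension: T = A_s f_y = 1290 × 420 = 541800 N.
Try a within the flange: a = T/(0.85 f'_c b_f) = 541800/(0.85 × 32 × 620) = 32.13 mm.
Since a = 32.13 ≤ h_f = 160 mm, the stress block lies entirely in the flange; analyse as a rectangular beam of width b_f.
M_n = T(d − a/2) = 541800 × (665 − 16.065) = 351.59 × 10⁶ N·mm.
M_n = 351.59 kN·m.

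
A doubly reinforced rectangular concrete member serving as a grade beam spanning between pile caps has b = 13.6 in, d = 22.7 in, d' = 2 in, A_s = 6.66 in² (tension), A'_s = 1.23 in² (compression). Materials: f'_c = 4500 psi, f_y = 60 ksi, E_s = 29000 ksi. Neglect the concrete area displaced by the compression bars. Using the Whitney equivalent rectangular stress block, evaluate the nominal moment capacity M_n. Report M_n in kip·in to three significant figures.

Assume both steels yield.
a = (A_s − A'_s) f_y/(0.85 f'_c b) = (6.66 − 1.23) × 60/(0.85 × 4.5 × 13.6) = 6.263 in.
c = a/β₁ = 6.263/0.825 = 7.592 in; ε'_s = 0.003(c − d')/c = 0.0022 ≥ ε_y = 0.0021, so the compression steel yields.
M_n = (A_s − A'_s) f_y (d − a/2) + A'_s f_y (d − d') = 325.8 × (22.7 − 3.1315) + 73.8 × (22.7 − 2) = 6375.4 + 1527.7 = 7903.1 kip·in.

M_n ≈ 7900 kip·in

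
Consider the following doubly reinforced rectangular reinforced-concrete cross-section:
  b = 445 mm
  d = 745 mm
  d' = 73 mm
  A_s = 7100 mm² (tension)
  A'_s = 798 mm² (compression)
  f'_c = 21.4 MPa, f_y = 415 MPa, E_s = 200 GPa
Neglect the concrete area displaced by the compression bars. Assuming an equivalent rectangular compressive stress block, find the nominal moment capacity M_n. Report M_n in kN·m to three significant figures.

Assume both tension and compression steel yield.
Net tension couple steel: A_s − A'_s = 6302 mm².
a = (A_s − A'_s) f_y / (0.85 f'_c b) = 2615330/(0.85 × 21.4 × 445) = 323.10 mm.
c = a/β₁ = 323.10/0.85 = 380.12 mm; ε'_s = 0.003(c − d')/c = 0.0024 ≥ f_y/E_s = 0.0021, so compression steel does yield.
M_n = (A_s − A'_s) f_y (d − a/2) + A'_s f_y (d − d') = [2615330 × (745 − 161.55) + 331170 × (745 − 73)] × 10⁻⁶ = 1525.91 + 222.55 = 1748.46 kN·m.

M_n ≈ 1750 kN·m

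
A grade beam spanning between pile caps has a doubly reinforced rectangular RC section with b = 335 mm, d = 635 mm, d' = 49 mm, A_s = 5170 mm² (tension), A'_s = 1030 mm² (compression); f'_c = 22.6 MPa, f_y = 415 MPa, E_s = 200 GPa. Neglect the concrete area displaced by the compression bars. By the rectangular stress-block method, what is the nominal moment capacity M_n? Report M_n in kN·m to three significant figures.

M_n ≈ 1110 kN·m

Assume both tension and compression steel yield.
Net tension couple steel: A_s − A'_s = 4140 mm².
a = (A_s − A'_s) f_y / (0.85 f'_c b) = 1718100/(0.85 × 22.6 × 335) = 266.98 mm.
c = a/β₁ = 266.98/0.85 = 314.09 mm; ε'_s = 0.003(c − d')/c = 0.0025 ≥ f_y/E_s = 0.0021, so compression steel does yield.
M_n = (A_s − A'_s) f_y (d − a/2) + A'_s f_y (d − d') = [1718100 × (635 − 133.49) + 427450 × (635 − 49)] × 10⁻⁶ = 861.64 + 250.49 = 1112.13 kN·m.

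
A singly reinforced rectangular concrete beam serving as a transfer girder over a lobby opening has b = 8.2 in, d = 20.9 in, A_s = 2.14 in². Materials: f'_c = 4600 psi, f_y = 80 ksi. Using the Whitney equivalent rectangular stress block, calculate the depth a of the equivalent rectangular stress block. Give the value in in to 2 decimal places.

T = A_s f_y = 2.14 × 80 = 171.2 kips.
a = T/(0.85 f'_c b) = 171.2/(0.85 × 4.6 × 8.2) = 5.34 in.

a ≈ 5.34 in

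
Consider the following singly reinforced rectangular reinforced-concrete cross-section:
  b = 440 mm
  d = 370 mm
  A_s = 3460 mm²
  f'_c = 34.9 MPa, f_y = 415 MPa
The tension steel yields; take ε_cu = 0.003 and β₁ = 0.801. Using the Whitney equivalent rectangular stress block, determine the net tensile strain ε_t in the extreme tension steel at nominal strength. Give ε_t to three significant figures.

ε_t ≈ 0.00508

a = A_s f_y/(0.85 f'_c b) = 110.01 mm.
β₁ = 0.801, so c = a/β₁ = 110.01/0.801 = 137.34 mm.
From the linear strain diagram with ε_cu = 0.003: ε_t = 0.003 (d − c)/c = 0.003 × (370 − 137.34)/137.34 = 0.00508.
Since ε_t ≥ 0.005, the section is tension-controlled.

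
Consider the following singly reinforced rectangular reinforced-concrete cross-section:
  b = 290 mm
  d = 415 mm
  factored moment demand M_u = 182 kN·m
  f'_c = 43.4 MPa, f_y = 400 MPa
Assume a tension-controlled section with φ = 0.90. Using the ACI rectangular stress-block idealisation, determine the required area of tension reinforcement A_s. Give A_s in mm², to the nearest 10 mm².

A_s ≈ 1290 mm²

M_n = M_u/φ = 182/0.90 = 202.222 kN·m.
With M_n = 0.85 f'_c a b (d − a/2), solve the quadratic for a:
a = d − √(d² − 2M_n/(0.85 f'_c b)) = 415 − √(415² − 2 × 202.222×10⁶/(0.85 × 43.4 × 290)) = 48.37 mm.
A_s = 0.85 f'_c a b / f_y = 0.85 × 43.4 × 48.37 × 290 / 400 = 1293.7 mm².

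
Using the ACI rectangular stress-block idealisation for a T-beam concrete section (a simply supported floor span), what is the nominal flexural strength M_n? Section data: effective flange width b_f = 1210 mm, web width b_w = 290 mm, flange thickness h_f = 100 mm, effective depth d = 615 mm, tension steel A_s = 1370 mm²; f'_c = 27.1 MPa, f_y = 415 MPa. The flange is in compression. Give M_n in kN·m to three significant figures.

Tension: T = A_s f_y = 1370 × 415 = 568550 N.
Try a within the flange: a = T/(0.85 f'_c b_f) = 568550/(0.85 × 27.1 × 1210) = 20.40 mm.
Since a = 20.40 ≤ h_f = 100 mm, the stress block lies entirely in the flange; analyse as a rectangular beam of width b_f.
M_n = T(d − a/2) = 568550 × (615 − 10.2) = 343.86 × 10⁶ N·mm.
M_n = 343.86 kN·m.

M_n ≈ 344 kN·m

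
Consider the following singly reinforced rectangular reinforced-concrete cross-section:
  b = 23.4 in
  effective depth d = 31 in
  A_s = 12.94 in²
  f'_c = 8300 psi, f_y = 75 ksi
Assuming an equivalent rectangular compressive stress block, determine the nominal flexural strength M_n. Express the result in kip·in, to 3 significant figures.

T = A_s f_y = 12.94 × 75 = 970.5 kips.
a = T/(0.85 f'_c b) = 970.5/(0.85 × 8.3 × 23.4) = 5.879 in.
M_n = T(d − a/2) = 970.5 × (31 − 2.9395) = 27232.7 kip·in.

M_n ≈ 27200 kip·in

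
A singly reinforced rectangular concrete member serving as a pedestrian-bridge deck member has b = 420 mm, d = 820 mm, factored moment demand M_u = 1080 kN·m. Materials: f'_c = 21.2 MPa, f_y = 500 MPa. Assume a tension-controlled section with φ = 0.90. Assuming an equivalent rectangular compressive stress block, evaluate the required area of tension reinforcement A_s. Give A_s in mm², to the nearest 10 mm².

M_n = M_u/φ = 1080/0.90 = 1200 kN·m.
With M_n = 0.85 f'_c a b (d − a/2), solve the quadratic for a:
a = d − √(d² − 2M_n/(0.85 f'_c b)) = 820 − √(820² − 2 × 1200×10⁶/(0.85 × 21.2 × 420)) = 223.94 mm.
A_s = 0.85 f'_c a b / f_y = 0.85 × 21.2 × 223.94 × 420 / 500 = 3389.7 mm².

A_s ≈ 3390 mm²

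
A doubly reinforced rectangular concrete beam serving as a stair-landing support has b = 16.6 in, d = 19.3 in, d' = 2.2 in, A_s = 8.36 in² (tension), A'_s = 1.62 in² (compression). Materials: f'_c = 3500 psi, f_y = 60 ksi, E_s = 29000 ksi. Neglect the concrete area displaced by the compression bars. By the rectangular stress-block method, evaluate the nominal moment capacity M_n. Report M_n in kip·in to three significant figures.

Assume both steels yield.
a = (A_s − A'_s) f_y/(0.85 f'_c b) = (8.36 − 1.62) × 60/(0.85 × 3.5 × 16.6) = 8.189 in.
c = a/β₁ = 8.189/0.85 = 9.634 in; ε'_s = 0.003(c − d')/c = 0.0023 ≥ ε_y = 0.0021, so the compression steel yields.
M_n = (A_s − A'_s) f_y (d − a/2) + A'_s f_y (d − d') = 404.4 × (19.3 − 4.0945) + 97.2 × (19.3 − 2.2) = 6149.1 + 1662.1 = 7811.2 kip·in.

M_n ≈ 7810 kip·in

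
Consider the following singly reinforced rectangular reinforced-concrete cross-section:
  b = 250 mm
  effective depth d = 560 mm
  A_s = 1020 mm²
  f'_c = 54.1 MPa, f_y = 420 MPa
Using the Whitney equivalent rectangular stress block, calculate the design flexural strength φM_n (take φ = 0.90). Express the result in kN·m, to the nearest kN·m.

φM_n ≈ 209 kN·m

T = A_s f_y = 1020 × 420 = 428400 N = 428.4 kN.
From C = T: a = T/(0.85 f'_c b) = 428400/(0.85 × 54.1 × 250) = 37.26 mm.
M_n = T(d − a/2) = 428.4 kN × (560 − 18.63) mm = 231.92 kN·m.
φM_n = 0.90 × 231.92 = 208.73 kN·m.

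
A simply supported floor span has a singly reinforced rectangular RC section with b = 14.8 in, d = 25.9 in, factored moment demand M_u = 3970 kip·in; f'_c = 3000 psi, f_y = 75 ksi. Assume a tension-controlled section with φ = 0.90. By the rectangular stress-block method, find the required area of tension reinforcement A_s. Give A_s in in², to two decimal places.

M_n = M_u/φ = 3970/0.90 = 4411.11 kip·in.
From M_n = 0.85 f'_c a b (d − a/2):
a = d − √(d² − 2M_n/(0.85 f'_c b)) = 25.9 − √(25.9² − 2 × 4411.11/(0.85 × 3 × 14.8)) = 4.994 in.
A_s = 0.85 f'_c a b / f_y = 0.85 × 3 × 4.994 × 14.8 / 75 = 2.513 in².

A_s ≈ 2.51 in²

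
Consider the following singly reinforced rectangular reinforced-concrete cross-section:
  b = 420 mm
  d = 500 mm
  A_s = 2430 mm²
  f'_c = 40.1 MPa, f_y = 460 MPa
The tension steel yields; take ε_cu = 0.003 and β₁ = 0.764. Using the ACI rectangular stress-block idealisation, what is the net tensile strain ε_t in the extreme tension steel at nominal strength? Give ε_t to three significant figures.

ε_t ≈ 0.0117

a = A_s f_y/(0.85 f'_c b) = 78.08 mm.
β₁ = 0.764, so c = a/β₁ = 78.08/0.764 = 102.20 mm.
From the linear strain diagram with ε_cu = 0.003: ε_t = 0.003 (d − c)/c = 0.003 × (500 − 102.20)/102.20 = 0.0117.
Since ε_t ≥ 0.005, the section is tension-controlled.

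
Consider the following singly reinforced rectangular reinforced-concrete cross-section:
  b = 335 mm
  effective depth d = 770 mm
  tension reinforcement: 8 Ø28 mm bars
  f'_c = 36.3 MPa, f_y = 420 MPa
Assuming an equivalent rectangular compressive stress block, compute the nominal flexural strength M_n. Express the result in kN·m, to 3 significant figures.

A_s = 8 × 616 = 4928 mm².
T = A_s f_y = 4928 × 420 = 2069760 N = 2069.76 kN.
From C = T: a = T/(0.85 f'_c b) = 2069760/(0.85 × 36.3 × 335) = 200.24 mm.
M_n = T(d − a/2) = 2069.76 kN × (770 − 100.12) mm = 1386.49 kN·m.

M_n ≈ 1390 kN·m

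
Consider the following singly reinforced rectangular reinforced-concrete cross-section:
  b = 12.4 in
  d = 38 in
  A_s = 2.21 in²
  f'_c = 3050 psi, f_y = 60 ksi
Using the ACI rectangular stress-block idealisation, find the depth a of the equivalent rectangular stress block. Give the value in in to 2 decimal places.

T = A_s f_y = 2.21 × 60 = 132.6 kips.
a = T/(0.85 f'_c b) = 132.6/(0.85 × 3.05 × 12.4) = 4.12 in.

a ≈ 4.12 in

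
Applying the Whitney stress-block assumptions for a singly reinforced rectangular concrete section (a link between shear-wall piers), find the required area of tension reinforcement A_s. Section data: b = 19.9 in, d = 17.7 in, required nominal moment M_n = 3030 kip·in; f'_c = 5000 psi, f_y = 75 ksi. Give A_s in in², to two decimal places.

From M_n = 0.85 f'_c a b (d − a/2):
a = d − √(d² − 2M_n/(0.85 f'_c b)) = 17.7 − √(17.7² − 2 × 3030/(0.85 × 5 × 19.9)) = 2.155 in.
A_s = 0.85 f'_c a b / f_y = 0.85 × 5 × 2.155 × 19.9 / 75 = 2.430 in².

A_s ≈ 2.43 in²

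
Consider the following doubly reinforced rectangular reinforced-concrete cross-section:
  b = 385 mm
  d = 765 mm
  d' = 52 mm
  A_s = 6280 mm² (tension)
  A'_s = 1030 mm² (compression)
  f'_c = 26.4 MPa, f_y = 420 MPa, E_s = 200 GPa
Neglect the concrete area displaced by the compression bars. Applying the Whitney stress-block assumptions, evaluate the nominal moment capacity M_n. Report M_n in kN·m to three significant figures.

M_n ≈ 1710 kN·m

Assume both tension and compression steel yield.
Net tension couple steel: A_s − A'_s = 5250 mm².
a = (A_s − A'_s) f_y / (0.85 f'_c b) = 2205000/(0.85 × 26.4 × 385) = 255.23 mm.
c = a/β₁ = 255.23/0.85 = 300.27 mm; ε'_s = 0.003(c − d')/c = 0.0025 ≥ f_y/E_s = 0.0021, so compression steel does yield.
M_n = (A_s − A'_s) f_y (d − a/2) + A'_s f_y (d − d') = [2205000 × (765 − 127.615) + 432600 × (765 − 52)] × 10⁻⁶ = 1405.43 + 308.44 = 1713.87 kN·m.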